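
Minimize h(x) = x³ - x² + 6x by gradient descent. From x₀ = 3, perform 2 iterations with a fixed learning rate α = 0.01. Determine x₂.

2.501013

h′(x) = 3x² - 2x + 6
x₁ = 3 − 0.01·27 = 2.73
x₂ = 2.73 − 0.01·22.8987 = 2.501013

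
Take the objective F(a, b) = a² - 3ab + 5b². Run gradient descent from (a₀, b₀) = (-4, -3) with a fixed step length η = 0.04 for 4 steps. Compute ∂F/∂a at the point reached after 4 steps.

∇F = (2a - 3b, -3a + 10b)
Step 1: at (-4, -3), ∇F = (1, -18) → (-4, -3) − 0.04·(1, -18) = (-4.04, -2.28)
Step 2: at (-4.04, -2.28), ∇F = (-1.24, -10.68) → (-4.04, -2.28) − 0.04·(-1.24, -10.68) = (-3.9904, -1.8528)
Step 3: at (-3.9904, -1.8528), ∇F = (-2.4224, -6.5568) → (-3.9904, -1.8528) − 0.04·(-2.4224, -6.5568) = (-3.893504, -1.590528)
Step 4: at (-3.893504, -1.590528), ∇F = (-3.015424, -4.224768) → (-3.893504, -1.590528) − 0.04·(-3.015424, -4.224768) = (-3.77288704, -1.42153728)
∂F/∂a at (-3.77288704, -1.42153728) = -3.28116224

-3.28116224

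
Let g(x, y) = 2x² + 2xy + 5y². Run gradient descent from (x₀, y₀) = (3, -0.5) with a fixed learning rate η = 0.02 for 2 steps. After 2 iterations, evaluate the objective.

∇g = (4x + 2y, 2x + 10y)
Step 1: at (3, -0.5), ∇g = (11, 1) → (3, -0.5) − 0.02·(11, 1) = (2.78, -0.52)
Step 2: at (2.78, -0.52), ∇g = (10.08, 0.36) → (2.78, -0.52) − 0.02·(10.08, 0.36) = (2.5784, -0.5272)
g(2.5784, -0.5272) = 11.96732736

11.96732736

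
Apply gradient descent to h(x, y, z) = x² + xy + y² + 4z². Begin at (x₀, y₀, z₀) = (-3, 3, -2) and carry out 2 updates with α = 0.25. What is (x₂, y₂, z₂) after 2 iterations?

(-1.6875, 1.6875, -2)

∇h = (2x + y, x + 2y, 8z)
(x₁, y₁, z₁) = (-3, 3, -2) − 0.25·(-3, 3, -16) = (-2.25, 2.25, 2)
(x₂, y₂, z₂) = (-2.25, 2.25, 2) − 0.25·(-2.25, 2.25, 16) = (-1.6875, 1.6875, -2)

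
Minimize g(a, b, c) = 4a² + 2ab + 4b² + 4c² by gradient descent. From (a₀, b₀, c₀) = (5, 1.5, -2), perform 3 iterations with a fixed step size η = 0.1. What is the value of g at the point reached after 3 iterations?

∇g = (8a + 2b, 2a + 8b, 8c)
(a₁, b₁, c₁) = (5, 1.5, -2) − 0.1·(43, 22, -16) = (0.7, -0.7, -0.4)
(a₂, b₂, c₂) = (0.7, -0.7, -0.4) − 0.1·(4.2, -4.2, -3.2) = (0.28, -0.28, -0.08)
(a₃, b₃, c₃) = (0.28, -0.28, -0.08) − 0.1·(1.68, -1.68, -0.64) = (0.112, -0.112, -0.016)
g(0.112, -0.112, -0.016) = 0.076288

0.076288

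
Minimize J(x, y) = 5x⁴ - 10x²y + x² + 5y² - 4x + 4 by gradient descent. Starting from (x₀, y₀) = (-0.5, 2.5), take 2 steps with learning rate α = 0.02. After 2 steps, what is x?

-1.18735

∇J = (20x³ - 20xy + 2x - 4, -10x² + 10y)
(x₁, y₁) = (-0.5, 2.5) − 0.02·(17.5, 22.5) = (-0.85, 2.05)
(x₂, y₂) = (-0.85, 2.05) − 0.02·(16.8675, 13.275) = (-1.18735, 1.7845)
x = -1.18735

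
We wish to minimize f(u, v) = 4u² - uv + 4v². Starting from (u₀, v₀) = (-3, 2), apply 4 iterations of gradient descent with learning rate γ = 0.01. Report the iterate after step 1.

∇f = (8u - v, -u + 8v)
(u₁, v₁) = (-3, 2) − 0.01·(-26, 19) = (-2.74, 1.81)

(-2.74, 1.81)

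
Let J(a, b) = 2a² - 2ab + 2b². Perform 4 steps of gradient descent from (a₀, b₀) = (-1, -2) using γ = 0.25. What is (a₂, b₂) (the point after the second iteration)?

(-0.25, -0.5)

∇J = (4a - 2b, -2a + 4b)
Step 1: at (-1, -2), ∇J = (0, -6) → (-1, -2) − 0.25·(0, -6) = (-1, -0.5)
Step 2: at (-1, -0.5), ∇J = (-3, 0) → (-1, -0.5) − 0.25·(-3, 0) = (-0.25, -0.5)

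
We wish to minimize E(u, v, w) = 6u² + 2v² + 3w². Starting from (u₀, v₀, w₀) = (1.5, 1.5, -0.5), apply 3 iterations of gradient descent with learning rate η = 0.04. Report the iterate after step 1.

∇E = (12u, 4v, 6w)
(u₁, v₁, w₁) = (1.5, 1.5, -0.5) − 0.04·(18, 6, -3) = (0.78, 1.26, -0.38)

(0.78, 1.26, -0.38)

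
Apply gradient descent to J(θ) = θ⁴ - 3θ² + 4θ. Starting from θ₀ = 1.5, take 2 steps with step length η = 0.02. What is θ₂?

1.22138904

J′(θ) = 4θ³ - 6θ + 4
θ₁ = 1.5 − 0.02·8.5 = 1.33
θ₂ = 1.33 − 0.02·5.430548 = 1.22138904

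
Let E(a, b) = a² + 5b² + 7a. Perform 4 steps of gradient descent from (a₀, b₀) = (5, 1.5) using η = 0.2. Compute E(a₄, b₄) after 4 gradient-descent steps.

0.21352256

∇E = (2a + 7, 10b)
(a₁, b₁) = (5, 1.5) − 0.2·(17, 15) = (1.6, -1.5)
(a₂, b₂) = (1.6, -1.5) − 0.2·(10.2, -15) = (-0.44, 1.5)
(a₃, b₃) = (-0.44, 1.5) − 0.2·(6.12, 15) = (-1.664, -1.5)
(a₄, b₄) = (-1.664, -1.5) − 0.2·(3.672, -15) = (-2.3984, 1.5)
E(-2.3984, 1.5) = 0.21352256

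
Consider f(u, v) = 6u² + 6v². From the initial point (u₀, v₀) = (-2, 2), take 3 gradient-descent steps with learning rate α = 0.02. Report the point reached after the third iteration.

∇f = (12u, 12v)
Step 1: at (-2, 2), ∇f = (-24, 24) → (-2, 2) − 0.02·(-24, 24) = (-1.52, 1.52)
Step 2: at (-1.52, 1.52), ∇f = (-18.24, 18.24) → (-1.52, 1.52) − 0.02·(-18.24, 18.24) = (-1.1552, 1.1552)
Step 3: at (-1.1552, 1.1552), ∇f = (-13.8624, 13.8624) → (-1.1552, 1.1552) − 0.02·(-13.8624, 13.8624) = (-0.877952, 0.877952)

(-0.877952, 0.877952)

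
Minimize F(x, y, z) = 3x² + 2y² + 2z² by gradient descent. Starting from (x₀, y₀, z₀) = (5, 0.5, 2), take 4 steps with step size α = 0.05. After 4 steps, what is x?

1.2005

∇F = (6x, 4y, 4z)
Step 1: at (5, 0.5, 2), ∇F = (30, 2, 8) → (5, 0.5, 2) − 0.05·(30, 2, 8) = (3.5, 0.4, 1.6)
Step 2: at (3.5, 0.4, 1.6), ∇F = (21, 1.6, 6.4) → (3.5, 0.4, 1.6) − 0.05·(21, 1.6, 6.4) = (2.45, 0.32, 1.28)
Step 3: at (2.45, 0.32, 1.28), ∇F = (14.7, 1.28, 5.12) → (2.45, 0.32, 1.28) − 0.05·(14.7, 1.28, 5.12) = (1.715, 0.256, 1.024)
Step 4: at (1.715, 0.256, 1.024), ∇F = (10.29, 1.024, 4.096) → (1.715, 0.256, 1.024) − 0.05·(10.29, 1.024, 4.096) = (1.2005, 0.2048, 0.8192)
x = 1.2005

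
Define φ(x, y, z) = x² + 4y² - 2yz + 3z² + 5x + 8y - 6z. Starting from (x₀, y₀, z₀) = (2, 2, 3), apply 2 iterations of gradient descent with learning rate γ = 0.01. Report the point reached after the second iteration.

(1.8218, 1.6528, 2.8412)

∇φ = (2x + 5, 8y - 2z + 8, -2y + 6z - 6)
(x₁, y₁, z₁) = (2, 2, 3) − 0.01·(9, 18, 8) = (1.91, 1.82, 2.92)
(x₂, y₂, z₂) = (1.91, 1.82, 2.92) − 0.01·(8.82, 16.72, 7.88) = (1.8218, 1.6528, 2.8412)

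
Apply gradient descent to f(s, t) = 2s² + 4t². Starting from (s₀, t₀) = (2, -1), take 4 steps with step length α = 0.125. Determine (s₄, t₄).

∇f = (4s, 8t)
Step 1: at (2, -1), ∇f = (8, -8) → (2, -1) − 0.125·(8, -8) = (1, 0)
Step 2: at (1, 0), ∇f = (4, 0) → (1, 0) − 0.125·(4, 0) = (0.5, 0)
Step 3: at (0.5, 0), ∇f = (2, 0) → (0.5, 0) − 0.125·(2, 0) = (0.25, 0)
Step 4: at (0.25, 0), ∇f = (1, 0) → (0.25, 0) − 0.125·(1, 0) = (0.125, 0)

(0.125, 0)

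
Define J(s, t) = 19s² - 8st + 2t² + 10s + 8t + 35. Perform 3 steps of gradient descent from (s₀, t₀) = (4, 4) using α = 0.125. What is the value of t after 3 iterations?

43.3125

∇J = (38s - 8t + 10, -8s + 4t + 8)
Step 1: at (4, 4), ∇J = (130, -8) → (4, 4) − 0.125·(130, -8) = (-12.25, 5)
Step 2: at (-12.25, 5), ∇J = (-495.5, 126) → (-12.25, 5) − 0.125·(-495.5, 126) = (49.6875, -10.75)
Step 3: at (49.6875, -10.75), ∇J = (1984.125, -432.5) → (49.6875, -10.75) − 0.125·(1984.125, -432.5) = (-198.328125, 43.3125)
t = 43.3125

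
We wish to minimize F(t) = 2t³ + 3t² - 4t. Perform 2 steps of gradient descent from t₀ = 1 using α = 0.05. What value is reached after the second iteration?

F′(t) = 6t² + 6t - 4
Step 1: F′(1) = 8; t₁ = 1 − 0.05·8 = 0.6
Step 2: F′(0.6) = 1.76; t₂ = 0.6 − 0.05·1.76 = 0.512

0.512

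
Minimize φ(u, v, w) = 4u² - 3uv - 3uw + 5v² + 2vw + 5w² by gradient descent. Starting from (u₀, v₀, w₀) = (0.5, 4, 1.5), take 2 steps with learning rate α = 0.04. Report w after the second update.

0.3168

∇φ = (8u - 3v - 3w, -3u + 10v + 2w, -3u + 2v + 10w)
Step 1: at (0.5, 4, 1.5), ∇φ = (-12.5, 41.5, 21.5) → (0.5, 4, 1.5) − 0.04·(-12.5, 41.5, 21.5) = (1, 2.34, 0.64)
Step 2: at (1, 2.34, 0.64), ∇φ = (-0.94, 21.68, 8.08) → (1, 2.34, 0.64) − 0.04·(-0.94, 21.68, 8.08) = (1.0376, 1.4728, 0.3168)
w = 0.3168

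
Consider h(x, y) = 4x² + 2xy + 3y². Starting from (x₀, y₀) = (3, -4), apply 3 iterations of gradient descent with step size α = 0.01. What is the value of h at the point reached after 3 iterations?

44.59305675648

∇h = (8x + 2y, 2x + 6y)
(x₁, y₁) = (3, -4) − 0.01·(16, -18) = (2.84, -3.82)
(x₂, y₂) = (2.84, -3.82) − 0.01·(15.08, -17.24) = (2.6892, -3.6476)
(x₃, y₃) = (2.6892, -3.6476) − 0.01·(14.2184, -16.5072) = (2.547016, -3.482528)
h(2.547016, -3.482528) = 44.59305675648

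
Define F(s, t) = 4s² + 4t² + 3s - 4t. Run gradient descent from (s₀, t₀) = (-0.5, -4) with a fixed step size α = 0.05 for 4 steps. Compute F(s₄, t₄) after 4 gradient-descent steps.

∇F = (8s + 3, 8t - 4)
(s₁, t₁) = (-0.5, -4) − 0.05·(-1, -36) = (-0.45, -2.2)
(s₂, t₂) = (-0.45, -2.2) − 0.05·(-0.6, -21.6) = (-0.42, -1.12)
(s₃, t₃) = (-0.42, -1.12) − 0.05·(-0.36, -12.96) = (-0.402, -0.472)
(s₄, t₄) = (-0.402, -0.472) − 0.05·(-0.216, -7.776) = (-0.3912, -0.0832)
F(-0.3912, -0.0832) = -0.20096128

-0.20096128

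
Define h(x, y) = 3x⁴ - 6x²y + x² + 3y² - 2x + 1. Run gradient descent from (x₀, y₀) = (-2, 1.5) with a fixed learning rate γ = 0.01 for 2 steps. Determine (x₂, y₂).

(-1.26978752, 1.658736)

∇h = (12x³ - 12xy + 2x - 2, -6x² + 6y)
Step 1: at (-2, 1.5), ∇h = (-66, -15) → (-2, 1.5) − 0.01·(-66, -15) = (-1.34, 1.65)
Step 2: at (-1.34, 1.65), ∇h = (-7.021248, -0.8736) → (-1.34, 1.65) − 0.01·(-7.021248, -0.8736) = (-1.26978752, 1.658736)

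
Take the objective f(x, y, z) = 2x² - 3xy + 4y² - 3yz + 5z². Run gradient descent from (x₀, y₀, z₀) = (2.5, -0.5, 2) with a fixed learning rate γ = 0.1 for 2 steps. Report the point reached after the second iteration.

∇f = (4x - 3y, -3x + 8y - 3z, -3y + 10z)
Step 1: at (2.5, -0.5, 2), ∇f = (11.5, -17.5, 21.5) → (2.5, -0.5, 2) − 0.1·(11.5, -17.5, 21.5) = (1.35, 1.25, -0.15)
Step 2: at (1.35, 1.25, -0.15), ∇f = (1.65, 6.4, -5.25) → (1.35, 1.25, -0.15) − 0.1·(1.65, 6.4, -5.25) = (1.185, 0.61, 0.375)

(1.185, 0.61, 0.375)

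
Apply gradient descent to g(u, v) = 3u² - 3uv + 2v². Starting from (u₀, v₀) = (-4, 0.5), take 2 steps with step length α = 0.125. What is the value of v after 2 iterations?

∇g = (6u - 3v, -3u + 4v)
(u₁, v₁) = (-4, 0.5) − 0.125·(-25.5, 14) = (-0.8125, -1.25)
(u₂, v₂) = (-0.8125, -1.25) − 0.125·(-1.125, -2.5625) = (-0.671875, -0.9296875)
v = -0.9296875

-0.9296875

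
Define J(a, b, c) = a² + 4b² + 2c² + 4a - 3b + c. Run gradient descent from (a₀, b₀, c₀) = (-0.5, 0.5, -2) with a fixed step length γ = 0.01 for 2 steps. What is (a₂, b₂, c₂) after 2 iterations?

∇J = (2a + 4, 8b - 3, 4c + 1)
Step 1: at (-0.5, 0.5, -2), ∇J = (3, 1, -7) → (-0.5, 0.5, -2) − 0.01·(3, 1, -7) = (-0.53, 0.49, -1.93)
Step 2: at (-0.53, 0.49, -1.93), ∇J = (2.94, 0.92, -6.72) → (-0.53, 0.49, -1.93) − 0.01·(2.94, 0.92, -6.72) = (-0.5594, 0.4808, -1.8628)

(-0.5594, 0.4808, -1.8628)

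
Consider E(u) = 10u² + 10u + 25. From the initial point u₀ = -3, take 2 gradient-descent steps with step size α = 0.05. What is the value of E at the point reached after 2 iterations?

22.5

E′(u) = 20u + 10
u₁ = -3 − 0.05·(-50) = -0.5
u₂ = -0.5 − 0.05·0 = -0.5
E(-0.5) = 22.5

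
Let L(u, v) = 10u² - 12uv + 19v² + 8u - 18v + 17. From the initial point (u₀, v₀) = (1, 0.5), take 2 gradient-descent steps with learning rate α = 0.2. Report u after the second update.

15.08

∇L = (20u - 12v + 8, -12u + 38v - 18)
Step 1: at (1, 0.5), ∇L = (22, -11) → (1, 0.5) − 0.2·(22, -11) = (-3.4, 2.7)
Step 2: at (-3.4, 2.7), ∇L = (-92.4, 125.4) → (-3.4, 2.7) − 0.2·(-92.4, 125.4) = (15.08, -22.38)
u = 15.08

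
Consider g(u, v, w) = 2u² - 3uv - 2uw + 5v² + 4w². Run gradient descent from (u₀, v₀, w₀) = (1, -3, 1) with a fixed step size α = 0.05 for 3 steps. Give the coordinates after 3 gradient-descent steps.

∇g = (4u - 3v - 2w, -3u + 10v, -2u + 8w)
Step 1: at (1, -3, 1), ∇g = (11, -33, 6) → (1, -3, 1) − 0.05·(11, -33, 6) = (0.45, -1.35, 0.7)
Step 2: at (0.45, -1.35, 0.7), ∇g = (4.45, -14.85, 4.7) → (0.45, -1.35, 0.7) − 0.05·(4.45, -14.85, 4.7) = (0.2275, -0.6075, 0.465)
Step 3: at (0.2275, -0.6075, 0.465), ∇g = (1.8025, -6.7575, 3.265) → (0.2275, -0.6075, 0.465) − 0.05·(1.8025, -6.7575, 3.265) = (0.137375, -0.269625, 0.30175)

(0.137375, -0.269625, 0.30175)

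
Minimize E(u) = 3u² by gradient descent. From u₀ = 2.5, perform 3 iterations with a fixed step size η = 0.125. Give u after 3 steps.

0.0390625

E′(u) = 6u
u₁ = 2.5 − 0.125·15 = 0.625
u₂ = 0.625 − 0.125·3.75 = 0.15625
u₃ = 0.15625 − 0.125·0.9375 = 0.0390625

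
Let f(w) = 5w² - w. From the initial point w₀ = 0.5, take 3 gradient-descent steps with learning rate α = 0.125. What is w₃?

f′(w) = 10w - 1
Step 1: f′(0.5) = 4; w₁ = 0.5 − 0.125·4 = 0
Step 2: f′(0) = -1; w₂ = 0 − 0.125·(-1) = 0.125
Step 3: f′(0.125) = 0.25; w₃ = 0.125 − 0.125·0.25 = 0.09375

0.09375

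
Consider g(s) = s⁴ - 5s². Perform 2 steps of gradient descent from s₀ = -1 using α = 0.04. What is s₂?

-1.43094016

g′(s) = 4s³ - 10s
s₁ = -1 − 0.04·6 = -1.24
s₂ = -1.24 − 0.04·4.773504 = -1.43094016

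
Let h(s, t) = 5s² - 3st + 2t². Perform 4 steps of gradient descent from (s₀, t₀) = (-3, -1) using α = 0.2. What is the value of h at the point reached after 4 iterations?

189.4363136

∇h = (10s - 3t, -3s + 4t)
Step 1: at (-3, -1), ∇h = (-27, 5) → (-3, -1) − 0.2·(-27, 5) = (2.4, -2)
Step 2: at (2.4, -2), ∇h = (30, -15.2) → (2.4, -2) − 0.2·(30, -15.2) = (-3.6, 1.04)
Step 3: at (-3.6, 1.04), ∇h = (-39.12, 14.96) → (-3.6, 1.04) − 0.2·(-39.12, 14.96) = (4.224, -1.952)
Step 4: at (4.224, -1.952), ∇h = (48.096, -20.48) → (4.224, -1.952) − 0.2·(48.096, -20.48) = (-5.3952, 2.144)
h(-5.3952, 2.144) = 189.4363136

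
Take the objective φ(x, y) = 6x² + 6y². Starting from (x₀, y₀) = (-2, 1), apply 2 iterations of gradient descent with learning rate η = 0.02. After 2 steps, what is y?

∇φ = (12x, 12y)
(x₁, y₁) = (-2, 1) − 0.02·(-24, 12) = (-1.52, 0.76)
(x₂, y₂) = (-1.52, 0.76) − 0.02·(-18.24, 9.12) = (-1.1552, 0.5776)
y = 0.5776

0.5776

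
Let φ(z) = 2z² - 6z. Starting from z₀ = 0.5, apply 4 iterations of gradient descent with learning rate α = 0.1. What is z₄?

φ′(z) = 4z - 6
z₁ = 0.5 − 0.1·(-4) = 0.9
z₂ = 0.9 − 0.1·(-2.4) = 1.14
z₃ = 1.14 − 0.1·(-1.44) = 1.284
z₄ = 1.284 − 0.1·(-0.864) = 1.3704

1.3704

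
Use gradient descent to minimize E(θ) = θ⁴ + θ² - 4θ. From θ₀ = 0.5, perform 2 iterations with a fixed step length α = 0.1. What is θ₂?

0.83125

E′(θ) = 4θ³ + 2θ - 4
Step 1: E′(0.5) = -2.5; θ₁ = 0.5 − 0.1·(-2.5) = 0.75
Step 2: E′(0.75) = -0.8125; θ₂ = 0.75 − 0.1·(-0.8125) = 0.83125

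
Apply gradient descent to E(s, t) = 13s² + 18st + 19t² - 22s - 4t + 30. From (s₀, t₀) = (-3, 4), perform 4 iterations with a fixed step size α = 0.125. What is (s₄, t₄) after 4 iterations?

∇E = (26s + 18t - 22, 18s + 38t - 4)
Step 1: at (-3, 4), ∇E = (-28, 94) → (-3, 4) − 0.125·(-28, 94) = (0.5, -7.75)
Step 2: at (0.5, -7.75), ∇E = (-148.5, -289.5) → (0.5, -7.75) − 0.125·(-148.5, -289.5) = (19.0625, 28.4375)
Step 3: at (19.0625, 28.4375), ∇E = (985.5, 1419.75) → (19.0625, 28.4375) − 0.125·(985.5, 1419.75) = (-104.125, -149.03125)
Step 4: at (-104.125, -149.03125), ∇E = (-5411.8125, -7541.4375) → (-104.125, -149.03125) − 0.125·(-5411.8125, -7541.4375) = (572.3515625, 793.6484375)

(572.3515625, 793.6484375)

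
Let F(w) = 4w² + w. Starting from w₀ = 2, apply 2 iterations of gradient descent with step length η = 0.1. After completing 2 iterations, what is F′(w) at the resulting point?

F′(w) = 8w + 1
Step 1: F′(2) = 17; w₁ = 2 − 0.1·17 = 0.3
Step 2: F′(0.3) = 3.4; w₂ = 0.3 − 0.1·3.4 = -0.04
F′(w) at (-0.04) = 0.68

0.68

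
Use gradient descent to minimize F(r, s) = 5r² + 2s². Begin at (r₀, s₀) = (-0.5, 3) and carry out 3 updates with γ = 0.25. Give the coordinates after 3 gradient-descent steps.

∇F = (10r, 4s)
(r₁, s₁) = (-0.5, 3) − 0.25·(-5, 12) = (0.75, 0)
(r₂, s₂) = (0.75, 0) − 0.25·(7.5, 0) = (-1.125, 0)
(r₃, s₃) = (-1.125, 0) − 0.25·(-11.25, 0) = (1.6875, 0)

(1.6875, 0)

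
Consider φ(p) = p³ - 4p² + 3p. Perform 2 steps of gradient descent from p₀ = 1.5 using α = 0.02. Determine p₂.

φ′(p) = 3p² - 8p + 3
p₁ = 1.5 − 0.02·(-2.25) = 1.545
p₂ = 1.545 − 0.02·(-2.198925) = 1.5889785

1.5889785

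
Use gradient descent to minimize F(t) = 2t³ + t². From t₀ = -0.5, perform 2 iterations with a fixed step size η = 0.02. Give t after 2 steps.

-0.520812

F′(t) = 6t² + 2t
t₁ = -0.5 − 0.02·0.5 = -0.51
t₂ = -0.51 − 0.02·0.5406 = -0.520812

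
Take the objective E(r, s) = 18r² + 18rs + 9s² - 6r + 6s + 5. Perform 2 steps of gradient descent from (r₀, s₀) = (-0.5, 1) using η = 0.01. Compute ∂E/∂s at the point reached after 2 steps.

∇E = (36r + 18s - 6, 18r + 18s + 6)
Step 1: at (-0.5, 1), ∇E = (-6, 15) → (-0.5, 1) − 0.01·(-6, 15) = (-0.44, 0.85)
Step 2: at (-0.44, 0.85), ∇E = (-6.54, 13.38) → (-0.44, 0.85) − 0.01·(-6.54, 13.38) = (-0.3746, 0.7162)
∂E/∂s at (-0.3746, 0.7162) = 12.1488

12.1488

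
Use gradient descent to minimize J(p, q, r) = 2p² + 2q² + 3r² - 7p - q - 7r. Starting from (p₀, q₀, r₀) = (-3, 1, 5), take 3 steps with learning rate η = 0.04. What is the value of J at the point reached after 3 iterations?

∇J = (4p - 7, 4q - 1, 6r - 7)
Step 1: at (-3, 1, 5), ∇J = (-19, 3, 23) → (-3, 1, 5) − 0.04·(-19, 3, 23) = (-2.24, 0.88, 4.08)
Step 2: at (-2.24, 0.88, 4.08), ∇J = (-15.96, 2.52, 17.48) → (-2.24, 0.88, 4.08) − 0.04·(-15.96, 2.52, 17.48) = (-1.6016, 0.7792, 3.3808)
Step 3: at (-1.6016, 0.7792, 3.3808), ∇J = (-13.4064, 2.1168, 13.2848) → (-1.6016, 0.7792, 3.3808) − 0.04·(-13.4064, 2.1168, 13.2848) = (-1.065344, 0.694528, 2.849408)
J(-1.065344, 0.694528, 2.849408) = 14.409055813632

14.409055813632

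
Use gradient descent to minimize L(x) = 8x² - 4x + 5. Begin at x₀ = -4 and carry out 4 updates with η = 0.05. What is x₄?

0.2432

L′(x) = 16x - 4
Step 1: L′(-4) = -68; x₁ = -4 − 0.05·(-68) = -0.6
Step 2: L′(-0.6) = -13.6; x₂ = -0.6 − 0.05·(-13.6) = 0.08
Step 3: L′(0.08) = -2.72; x₃ = 0.08 − 0.05·(-2.72) = 0.216
Step 4: L′(0.216) = -0.544; x₄ = 0.216 − 0.05·(-0.544) = 0.2432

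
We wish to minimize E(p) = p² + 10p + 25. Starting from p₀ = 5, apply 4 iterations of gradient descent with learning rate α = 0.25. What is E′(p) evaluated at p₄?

1.25

E′(p) = 2p + 10
Step 1: E′(5) = 20; p₁ = 5 − 0.25·20 = 0
Step 2: E′(0) = 10; p₂ = 0 − 0.25·10 = -2.5
Step 3: E′(-2.5) = 5; p₃ = -2.5 − 0.25·5 = -3.75
Step 4: E′(-3.75) = 2.5; p₄ = -3.75 − 0.25·2.5 = -4.375
E′(p) at (-4.375) = 1.25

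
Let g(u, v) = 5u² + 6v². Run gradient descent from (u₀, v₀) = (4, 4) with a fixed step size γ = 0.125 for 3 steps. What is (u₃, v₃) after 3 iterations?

(-0.0625, -0.5)

∇g = (10u, 12v)
(u₁, v₁) = (4, 4) − 0.125·(40, 48) = (-1, -2)
(u₂, v₂) = (-1, -2) − 0.125·(-10, -24) = (0.25, 1)
(u₃, v₃) = (0.25, 1) − 0.125·(2.5, 12) = (-0.0625, -0.5)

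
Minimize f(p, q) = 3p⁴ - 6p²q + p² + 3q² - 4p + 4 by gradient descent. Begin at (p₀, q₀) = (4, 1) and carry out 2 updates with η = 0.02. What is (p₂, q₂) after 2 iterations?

(259.22206208, 15.643648)

∇f = (12p³ - 12pq + 2p - 4, -6p² + 6q)
Step 1: at (4, 1), ∇f = (724, -90) → (4, 1) − 0.02·(724, -90) = (-10.48, 2.8)
Step 2: at (-10.48, 2.8), ∇f = (-13485.103104, -642.1824) → (-10.48, 2.8) − 0.02·(-13485.103104, -642.1824) = (259.22206208, 15.643648)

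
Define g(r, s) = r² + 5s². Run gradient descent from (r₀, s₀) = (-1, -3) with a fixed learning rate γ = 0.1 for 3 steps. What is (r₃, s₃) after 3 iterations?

∇g = (2r, 10s)
(r₁, s₁) = (-1, -3) − 0.1·(-2, -30) = (-0.8, 0)
(r₂, s₂) = (-0.8, 0) − 0.1·(-1.6, 0) = (-0.64, 0)
(r₃, s₃) = (-0.64, 0) − 0.1·(-1.28, 0) = (-0.512, 0)

(-0.512, 0)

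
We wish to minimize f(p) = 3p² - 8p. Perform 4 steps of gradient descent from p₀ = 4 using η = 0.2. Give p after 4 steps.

1.3376

f′(p) = 6p - 8
p₁ = 4 − 0.2·16 = 0.8
p₂ = 0.8 − 0.2·(-3.2) = 1.44
p₃ = 1.44 − 0.2·0.64 = 1.312
p₄ = 1.312 − 0.2·(-0.128) = 1.3376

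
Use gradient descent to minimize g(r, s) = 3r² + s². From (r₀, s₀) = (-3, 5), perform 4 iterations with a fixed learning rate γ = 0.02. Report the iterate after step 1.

(-2.64, 4.8)

∇g = (6r, 2s)
Step 1: at (-3, 5), ∇g = (-18, 10) → (-3, 5) − 0.02·(-18, 10) = (-2.64, 4.8)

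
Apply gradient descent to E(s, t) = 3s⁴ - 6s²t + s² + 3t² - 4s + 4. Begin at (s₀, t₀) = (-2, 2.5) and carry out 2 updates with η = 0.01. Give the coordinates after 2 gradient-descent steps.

(-1.51807808, 2.580616)

∇E = (12s³ - 12st + 2s - 4, -6s² + 6t)
(s₁, t₁) = (-2, 2.5) − 0.01·(-44, -9) = (-1.56, 2.59)
(s₂, t₂) = (-1.56, 2.59) − 0.01·(-4.192192, 0.9384) = (-1.51807808, 2.580616)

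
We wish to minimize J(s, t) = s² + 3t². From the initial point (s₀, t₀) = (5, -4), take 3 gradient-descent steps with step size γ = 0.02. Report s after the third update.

4.42368

∇J = (2s, 6t)
(s₁, t₁) = (5, -4) − 0.02·(10, -24) = (4.8, -3.52)
(s₂, t₂) = (4.8, -3.52) − 0.02·(9.6, -21.12) = (4.608, -3.0976)
(s₃, t₃) = (4.608, -3.0976) − 0.02·(9.216, -18.5856) = (4.42368, -2.725888)
s = 4.42368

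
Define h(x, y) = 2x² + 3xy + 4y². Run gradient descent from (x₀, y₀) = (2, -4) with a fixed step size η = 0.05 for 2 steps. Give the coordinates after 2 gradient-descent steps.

(2.165, -1.95)

∇h = (4x + 3y, 3x + 8y)
Step 1: at (2, -4), ∇h = (-4, -26) → (2, -4) − 0.05·(-4, -26) = (2.2, -2.7)
Step 2: at (2.2, -2.7), ∇h = (0.7, -15) → (2.2, -2.7) − 0.05·(0.7, -15) = (2.165, -1.95)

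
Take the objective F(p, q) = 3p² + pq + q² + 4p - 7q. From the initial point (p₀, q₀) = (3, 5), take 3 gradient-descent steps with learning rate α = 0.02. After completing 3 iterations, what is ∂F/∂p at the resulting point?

∇F = (6p + q + 4, p + 2q - 7)
Step 1: at (3, 5), ∇F = (27, 6) → (3, 5) − 0.02·(27, 6) = (2.46, 4.88)
Step 2: at (2.46, 4.88), ∇F = (23.64, 5.22) → (2.46, 4.88) − 0.02·(23.64, 5.22) = (1.9872, 4.7756)
Step 3: at (1.9872, 4.7756), ∇F = (20.6988, 4.5384) → (1.9872, 4.7756) − 0.02·(20.6988, 4.5384) = (1.573224, 4.684832)
∂F/∂p at (1.573224, 4.684832) = 18.124176

18.124176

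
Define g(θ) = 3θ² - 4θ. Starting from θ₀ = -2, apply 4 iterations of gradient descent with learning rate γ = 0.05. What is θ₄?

0.0264

g′(θ) = 6θ - 4
θ₁ = -2 − 0.05·(-16) = -1.2
θ₂ = -1.2 − 0.05·(-11.2) = -0.64
θ₃ = -0.64 − 0.05·(-7.84) = -0.248
θ₄ = -0.248 − 0.05·(-5.488) = 0.0264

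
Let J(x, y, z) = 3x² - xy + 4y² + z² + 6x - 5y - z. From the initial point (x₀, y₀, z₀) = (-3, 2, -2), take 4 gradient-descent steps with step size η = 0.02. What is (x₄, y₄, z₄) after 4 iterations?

∇J = (6x - y + 6, -x + 8y - 5, 2z - 1)
Step 1: at (-3, 2, -2), ∇J = (-14, 14, -5) → (-3, 2, -2) − 0.02·(-14, 14, -5) = (-2.72, 1.72, -1.9)
Step 2: at (-2.72, 1.72, -1.9), ∇J = (-12.04, 11.48, -4.8) → (-2.72, 1.72, -1.9) − 0.02·(-12.04, 11.48, -4.8) = (-2.4792, 1.4904, -1.804)
Step 3: at (-2.4792, 1.4904, -1.804), ∇J = (-10.3656, 9.4024, -4.608) → (-2.4792, 1.4904, -1.804) − 0.02·(-10.3656, 9.4024, -4.608) = (-2.271888, 1.302352, -1.71184)
Step 4: at (-2.271888, 1.302352, -1.71184), ∇J = (-8.93368, 7.690704, -4.42368) → (-2.271888, 1.302352, -1.71184) − 0.02·(-8.93368, 7.690704, -4.42368) = (-2.0932144, 1.14853792, -1.6233664)

(-2.0932144, 1.14853792, -1.6233664)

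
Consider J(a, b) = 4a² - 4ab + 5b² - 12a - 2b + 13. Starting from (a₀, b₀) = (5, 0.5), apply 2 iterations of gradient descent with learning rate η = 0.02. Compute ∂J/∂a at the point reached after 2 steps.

16.2816

∇J = (8a - 4b - 12, -4a + 10b - 2)
(a₁, b₁) = (5, 0.5) − 0.02·(26, -17) = (4.48, 0.84)
(a₂, b₂) = (4.48, 0.84) − 0.02·(20.48, -11.52) = (4.0704, 1.0704)
∂J/∂a at (4.0704, 1.0704) = 16.2816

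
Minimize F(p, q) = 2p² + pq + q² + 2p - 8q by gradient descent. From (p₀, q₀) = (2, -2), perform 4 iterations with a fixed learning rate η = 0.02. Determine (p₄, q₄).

(1.41041632, -1.22872448)

∇F = (4p + q + 2, p + 2q - 8)
(p₁, q₁) = (2, -2) − 0.02·(8, -10) = (1.84, -1.8)
(p₂, q₂) = (1.84, -1.8) − 0.02·(7.56, -9.76) = (1.6888, -1.6048)
(p₃, q₃) = (1.6888, -1.6048) − 0.02·(7.1504, -9.5208) = (1.545792, -1.414384)
(p₄, q₄) = (1.545792, -1.414384) − 0.02·(6.768784, -9.282976) = (1.41041632, -1.22872448)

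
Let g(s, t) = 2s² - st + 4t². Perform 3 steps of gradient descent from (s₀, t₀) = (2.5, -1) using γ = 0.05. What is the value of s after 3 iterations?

∇g = (4s - t, -s + 8t)
Step 1: at (2.5, -1), ∇g = (11, -10.5) → (2.5, -1) − 0.05·(11, -10.5) = (1.95, -0.475)
Step 2: at (1.95, -0.475), ∇g = (8.275, -5.75) → (1.95, -0.475) − 0.05·(8.275, -5.75) = (1.53625, -0.1875)
Step 3: at (1.53625, -0.1875), ∇g = (6.3325, -3.03625) → (1.53625, -0.1875) − 0.05·(6.3325, -3.03625) = (1.219625, -0.0356875)
s = 1.219625

1.219625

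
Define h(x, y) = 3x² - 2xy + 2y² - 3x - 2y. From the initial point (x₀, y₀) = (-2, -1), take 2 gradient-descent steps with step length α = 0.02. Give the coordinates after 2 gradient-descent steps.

(-1.5096, -0.9128)

∇h = (6x - 2y - 3, -2x + 4y - 2)
Step 1: at (-2, -1), ∇h = (-13, -2) → (-2, -1) − 0.02·(-13, -2) = (-1.74, -0.96)
Step 2: at (-1.74, -0.96), ∇h = (-11.52, -2.36) → (-1.74, -0.96) − 0.02·(-11.52, -2.36) = (-1.5096, -0.9128)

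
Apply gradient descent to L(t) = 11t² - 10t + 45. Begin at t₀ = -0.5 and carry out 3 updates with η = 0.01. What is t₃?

L′(t) = 22t - 10
Step 1: L′(-0.5) = -21; t₁ = -0.5 − 0.01·(-21) = -0.29
Step 2: L′(-0.29) = -16.38; t₂ = -0.29 − 0.01·(-16.38) = -0.1262
Step 3: L′(-0.1262) = -12.7764; t₃ = -0.1262 − 0.01·(-12.7764) = 0.001564

0.001564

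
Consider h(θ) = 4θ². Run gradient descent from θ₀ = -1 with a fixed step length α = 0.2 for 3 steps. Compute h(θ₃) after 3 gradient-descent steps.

h′(θ) = 8θ
Step 1: h′(-1) = -8; θ₁ = -1 − 0.2·(-8) = 0.6
Step 2: h′(0.6) = 4.8; θ₂ = 0.6 − 0.2·4.8 = -0.36
Step 3: h′(-0.36) = -2.88; θ₃ = -0.36 − 0.2·(-2.88) = 0.216
h(0.216) = 0.186624

0.186624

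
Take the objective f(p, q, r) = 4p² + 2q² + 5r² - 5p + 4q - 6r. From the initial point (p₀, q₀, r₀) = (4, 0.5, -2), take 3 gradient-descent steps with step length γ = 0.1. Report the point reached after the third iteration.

∇f = (8p - 5, 4q + 4, 10r - 6)
Step 1: at (4, 0.5, -2), ∇f = (27, 6, -26) → (4, 0.5, -2) − 0.1·(27, 6, -26) = (1.3, -0.1, 0.6)
Step 2: at (1.3, -0.1, 0.6), ∇f = (5.4, 3.6, 0) → (1.3, -0.1, 0.6) − 0.1·(5.4, 3.6, 0) = (0.76, -0.46, 0.6)
Step 3: at (0.76, -0.46, 0.6), ∇f = (1.08, 2.16, 0) → (0.76, -0.46, 0.6) − 0.1·(1.08, 2.16, 0) = (0.652, -0.676, 0.6)

(0.652, -0.676, 0.6)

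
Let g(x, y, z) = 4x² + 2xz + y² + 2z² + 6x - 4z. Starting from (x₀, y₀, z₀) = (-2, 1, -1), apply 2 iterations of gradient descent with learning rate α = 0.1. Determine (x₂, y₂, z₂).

(-0.8, 0.64, 0.68)

∇g = (8x + 2z + 6, 2y, 2x + 4z - 4)
(x₁, y₁, z₁) = (-2, 1, -1) − 0.1·(-12, 2, -12) = (-0.8, 0.8, 0.2)
(x₂, y₂, z₂) = (-0.8, 0.8, 0.2) − 0.1·(0, 1.6, -4.8) = (-0.8, 0.64, 0.68)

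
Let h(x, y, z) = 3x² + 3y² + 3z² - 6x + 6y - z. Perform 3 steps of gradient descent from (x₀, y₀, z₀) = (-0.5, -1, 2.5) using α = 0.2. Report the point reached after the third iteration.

(1.012, -1, 0.148)

∇h = (6x - 6, 6y + 6, 6z - 1)
Step 1: at (-0.5, -1, 2.5), ∇h = (-9, 0, 14) → (-0.5, -1, 2.5) − 0.2·(-9, 0, 14) = (1.3, -1, -0.3)
Step 2: at (1.3, -1, -0.3), ∇h = (1.8, 0, -2.8) → (1.3, -1, -0.3) − 0.2·(1.8, 0, -2.8) = (0.94, -1, 0.26)
Step 3: at (0.94, -1, 0.26), ∇h = (-0.36, 0, 0.56) → (0.94, -1, 0.26) − 0.2·(-0.36, 0, 0.56) = (1.012, -1, 0.148)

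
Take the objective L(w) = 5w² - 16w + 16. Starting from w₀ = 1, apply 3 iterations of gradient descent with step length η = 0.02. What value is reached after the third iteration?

1.2928

L′(w) = 10w - 16
w₁ = 1 − 0.02·(-6) = 1.12
w₂ = 1.12 − 0.02·(-4.8) = 1.216
w₃ = 1.216 − 0.02·(-3.84) = 1.2928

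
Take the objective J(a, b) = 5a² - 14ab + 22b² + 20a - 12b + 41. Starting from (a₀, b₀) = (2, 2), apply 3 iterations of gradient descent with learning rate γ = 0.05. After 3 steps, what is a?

∇J = (10a - 14b + 20, -14a + 44b - 12)
Step 1: at (2, 2), ∇J = (12, 48) → (2, 2) − 0.05·(12, 48) = (1.4, -0.4)
Step 2: at (1.4, -0.4), ∇J = (39.6, -49.2) → (1.4, -0.4) − 0.05·(39.6, -49.2) = (-0.58, 2.06)
Step 3: at (-0.58, 2.06), ∇J = (-14.64, 86.76) → (-0.58, 2.06) − 0.05·(-14.64, 86.76) = (0.152, -2.278)
a = 0.152

0.152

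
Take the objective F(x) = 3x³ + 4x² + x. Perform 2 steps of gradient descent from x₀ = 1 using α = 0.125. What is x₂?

-1.8828125

F′(x) = 9x² + 8x + 1
x₁ = 1 − 0.125·18 = -1.25
x₂ = -1.25 − 0.125·5.0625 = -1.8828125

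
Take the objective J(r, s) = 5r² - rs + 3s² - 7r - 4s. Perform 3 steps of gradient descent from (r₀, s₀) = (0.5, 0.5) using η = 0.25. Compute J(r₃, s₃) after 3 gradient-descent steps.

-1.26019287109375

∇J = (10r - s - 7, -r + 6s - 4)
Step 1: at (0.5, 0.5), ∇J = (-2.5, -1.5) → (0.5, 0.5) − 0.25·(-2.5, -1.5) = (1.125, 0.875)
Step 2: at (1.125, 0.875), ∇J = (3.375, 0.125) → (1.125, 0.875) − 0.25·(3.375, 0.125) = (0.28125, 0.84375)
Step 3: at (0.28125, 0.84375), ∇J = (-5.03125, 0.78125) → (0.28125, 0.84375) − 0.25·(-5.03125, 0.78125) = (1.5390625, 0.6484375)
J(1.5390625, 0.6484375) = -1.26019287109375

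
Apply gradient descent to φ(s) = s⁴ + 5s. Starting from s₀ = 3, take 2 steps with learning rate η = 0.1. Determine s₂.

219.9148

φ′(s) = 4s³ + 5
s₁ = 3 − 0.1·113 = -8.3
s₂ = -8.3 − 0.1·(-2282.148) = 219.9148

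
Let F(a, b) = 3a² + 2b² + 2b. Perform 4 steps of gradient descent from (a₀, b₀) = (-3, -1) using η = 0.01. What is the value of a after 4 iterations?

∇F = (6a, 4b + 2)
Step 1: at (-3, -1), ∇F = (-18, -2) → (-3, -1) − 0.01·(-18, -2) = (-2.82, -0.98)
Step 2: at (-2.82, -0.98), ∇F = (-16.92, -1.92) → (-2.82, -0.98) − 0.01·(-16.92, -1.92) = (-2.6508, -0.9608)
Step 3: at (-2.6508, -0.9608), ∇F = (-15.9048, -1.8432) → (-2.6508, -0.9608) − 0.01·(-15.9048, -1.8432) = (-2.491752, -0.942368)
Step 4: at (-2.491752, -0.942368), ∇F = (-14.950512, -1.769472) → (-2.491752, -0.942368) − 0.01·(-14.950512, -1.769472) = (-2.34224688, -0.92467328)
a = -2.34224688

-2.34224688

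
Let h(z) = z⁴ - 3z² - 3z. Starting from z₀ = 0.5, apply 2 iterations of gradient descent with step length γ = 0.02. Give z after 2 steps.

h′(z) = 4z³ - 6z - 3
Step 1: h′(0.5) = -5.5; z₁ = 0.5 − 0.02·(-5.5) = 0.61
Step 2: h′(0.61) = -5.752076; z₂ = 0.61 − 0.02·(-5.752076) = 0.72504152

0.72504152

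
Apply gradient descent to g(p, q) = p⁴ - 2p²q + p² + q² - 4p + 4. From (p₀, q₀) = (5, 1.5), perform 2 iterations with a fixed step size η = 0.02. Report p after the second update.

∇g = (4p³ - 4pq + 2p - 4, -2p² + 2q)
(p₁, q₁) = (5, 1.5) − 0.02·(476, -47) = (-4.52, 2.44)
(p₂, q₂) = (-4.52, 2.44) − 0.02·(-338.306432, -35.9808) = (2.24612864, 3.159616)
p = 2.24612864

2.24612864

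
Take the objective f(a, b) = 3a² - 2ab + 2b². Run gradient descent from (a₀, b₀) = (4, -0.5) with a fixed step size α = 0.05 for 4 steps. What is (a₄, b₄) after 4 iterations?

(1.00375, 0.4675)

∇f = (6a - 2b, -2a + 4b)
(a₁, b₁) = (4, -0.5) − 0.05·(25, -10) = (2.75, 0)
(a₂, b₂) = (2.75, 0) − 0.05·(16.5, -5.5) = (1.925, 0.275)
(a₃, b₃) = (1.925, 0.275) − 0.05·(11, -2.75) = (1.375, 0.4125)
(a₄, b₄) = (1.375, 0.4125) − 0.05·(7.425, -1.1) = (1.00375, 0.4675)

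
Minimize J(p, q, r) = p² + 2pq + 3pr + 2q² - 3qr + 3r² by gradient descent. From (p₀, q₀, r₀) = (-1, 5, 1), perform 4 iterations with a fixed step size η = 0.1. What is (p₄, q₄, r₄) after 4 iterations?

∇J = (2p + 2q + 3r, 2p + 4q - 3r, 3p - 3q + 6r)
(p₁, q₁, r₁) = (-1, 5, 1) − 0.1·(11, 15, -12) = (-2.1, 3.5, 2.2)
(p₂, q₂, r₂) = (-2.1, 3.5, 2.2) − 0.1·(9.4, 3.2, -3.6) = (-3.04, 3.18, 2.56)
(p₃, q₃, r₃) = (-3.04, 3.18, 2.56) − 0.1·(7.96, -1.04, -3.3) = (-3.836, 3.284, 2.89)
(p₄, q₄, r₄) = (-3.836, 3.284, 2.89) − 0.1·(7.566, -3.206, -4.02) = (-4.5926, 3.6046, 3.292)

(-4.5926, 3.6046, 3.292)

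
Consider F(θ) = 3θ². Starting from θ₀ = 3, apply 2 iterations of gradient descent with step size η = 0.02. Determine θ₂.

2.3232

F′(θ) = 6θ
θ₁ = 3 − 0.02·18 = 2.64
θ₂ = 2.64 − 0.02·15.84 = 2.3232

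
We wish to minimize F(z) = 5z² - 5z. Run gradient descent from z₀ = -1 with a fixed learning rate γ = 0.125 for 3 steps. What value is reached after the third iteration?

F′(z) = 10z - 5
z₁ = -1 − 0.125·(-15) = 0.875
z₂ = 0.875 − 0.125·3.75 = 0.40625
z₃ = 0.40625 − 0.125·(-0.9375) = 0.5234375

0.5234375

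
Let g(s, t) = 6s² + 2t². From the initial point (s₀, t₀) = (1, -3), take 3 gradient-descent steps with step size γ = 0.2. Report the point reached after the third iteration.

∇g = (12s, 4t)
Step 1: at (1, -3), ∇g = (12, -12) → (1, -3) − 0.2·(12, -12) = (-1.4, -0.6)
Step 2: at (-1.4, -0.6), ∇g = (-16.8, -2.4) → (-1.4, -0.6) − 0.2·(-16.8, -2.4) = (1.96, -0.12)
Step 3: at (1.96, -0.12), ∇g = (23.52, -0.48) → (1.96, -0.12) − 0.2·(23.52, -0.48) = (-2.744, -0.024)

(-2.744, -0.024)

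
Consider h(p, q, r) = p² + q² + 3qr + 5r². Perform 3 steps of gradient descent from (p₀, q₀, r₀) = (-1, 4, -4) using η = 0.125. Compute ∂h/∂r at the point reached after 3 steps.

∇h = (2p, 2q + 3r, 3q + 10r)
(p₁, q₁, r₁) = (-1, 4, -4) − 0.125·(-2, -4, -28) = (-0.75, 4.5, -0.5)
(p₂, q₂, r₂) = (-0.75, 4.5, -0.5) − 0.125·(-1.5, 7.5, 8.5) = (-0.5625, 3.5625, -1.5625)
(p₃, q₃, r₃) = (-0.5625, 3.5625, -1.5625) − 0.125·(-1.125, 2.4375, -4.9375) = (-0.421875, 3.2578125, -0.9453125)
∂h/∂r at (-0.421875, 3.2578125, -0.9453125) = 0.3203125

0.3203125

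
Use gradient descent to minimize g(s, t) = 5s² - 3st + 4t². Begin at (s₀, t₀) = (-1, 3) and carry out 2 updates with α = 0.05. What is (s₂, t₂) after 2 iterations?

∇g = (10s - 3t, -3s + 8t)
Step 1: at (-1, 3), ∇g = (-19, 27) → (-1, 3) − 0.05·(-19, 27) = (-0.05, 1.65)
Step 2: at (-0.05, 1.65), ∇g = (-5.45, 13.35) → (-0.05, 1.65) − 0.05·(-5.45, 13.35) = (0.2225, 0.9825)

(0.2225, 0.9825)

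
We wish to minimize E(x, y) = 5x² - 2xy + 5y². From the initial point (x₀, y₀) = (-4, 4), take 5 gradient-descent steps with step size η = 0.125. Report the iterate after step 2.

∇E = (10x - 2y, -2x + 10y)
Step 1: at (-4, 4), ∇E = (-48, 48) → (-4, 4) − 0.125·(-48, 48) = (2, -2)
Step 2: at (2, -2), ∇E = (24, -24) → (2, -2) − 0.125·(24, -24) = (-1, 1)

(-1, 1)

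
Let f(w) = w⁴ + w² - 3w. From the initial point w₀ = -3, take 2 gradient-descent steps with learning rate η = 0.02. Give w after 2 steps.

f′(w) = 4w³ + 2w - 3
w₁ = -3 − 0.02·(-117) = -0.66
w₂ = -0.66 − 0.02·(-5.469984) = -0.55060032

-0.55060032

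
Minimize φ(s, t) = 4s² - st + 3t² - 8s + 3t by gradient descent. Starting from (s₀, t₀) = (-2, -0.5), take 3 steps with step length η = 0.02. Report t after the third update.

∇φ = (8s - t - 8, -s + 6t + 3)
Step 1: at (-2, -0.5), ∇φ = (-23.5, 2) → (-2, -0.5) − 0.02·(-23.5, 2) = (-1.53, -0.54)
Step 2: at (-1.53, -0.54), ∇φ = (-19.7, 1.29) → (-1.53, -0.54) − 0.02·(-19.7, 1.29) = (-1.136, -0.5658)
Step 3: at (-1.136, -0.5658), ∇φ = (-16.5222, 0.7412) → (-1.136, -0.5658) − 0.02·(-16.5222, 0.7412) = (-0.805556, -0.580624)
t = -0.580624

-0.580624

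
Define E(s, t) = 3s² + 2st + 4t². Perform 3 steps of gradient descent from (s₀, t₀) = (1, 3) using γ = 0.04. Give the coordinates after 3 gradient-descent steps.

∇E = (6s + 2t, 2s + 8t)
(s₁, t₁) = (1, 3) − 0.04·(12, 26) = (0.52, 1.96)
(s₂, t₂) = (0.52, 1.96) − 0.04·(7.04, 16.72) = (0.2384, 1.2912)
(s₃, t₃) = (0.2384, 1.2912) − 0.04·(4.0128, 10.8064) = (0.077888, 0.858944)

(0.077888, 0.858944)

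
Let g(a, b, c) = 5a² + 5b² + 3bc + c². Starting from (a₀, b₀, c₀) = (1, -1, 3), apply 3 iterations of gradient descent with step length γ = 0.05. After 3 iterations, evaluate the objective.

3.753584453125

∇g = (10a, 10b + 3c, 3b + 2c)
(a₁, b₁, c₁) = (1, -1, 3) − 0.05·(10, -1, 3) = (0.5, -0.95, 2.85)
(a₂, b₂, c₂) = (0.5, -0.95, 2.85) − 0.05·(5, -0.95, 2.85) = (0.25, -0.9025, 2.7075)
(a₃, b₃, c₃) = (0.25, -0.9025, 2.7075) − 0.05·(2.5, -0.9025, 2.7075) = (0.125, -0.857375, 2.572125)
g(0.125, -0.857375, 2.572125) = 3.753584453125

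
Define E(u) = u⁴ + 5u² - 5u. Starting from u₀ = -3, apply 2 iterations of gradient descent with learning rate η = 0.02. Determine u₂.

E′(u) = 4u³ + 10u - 5
u₁ = -3 − 0.02·(-143) = -0.14
u₂ = -0.14 − 0.02·(-6.410976) = -0.01178048

-0.01178048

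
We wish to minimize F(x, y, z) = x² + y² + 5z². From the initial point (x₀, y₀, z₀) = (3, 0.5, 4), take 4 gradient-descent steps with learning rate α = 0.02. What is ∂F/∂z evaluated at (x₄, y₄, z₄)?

∇F = (2x, 2y, 10z)
Step 1: at (3, 0.5, 4), ∇F = (6, 1, 40) → (3, 0.5, 4) − 0.02·(6, 1, 40) = (2.88, 0.48, 3.2)
Step 2: at (2.88, 0.48, 3.2), ∇F = (5.76, 0.96, 32) → (2.88, 0.48, 3.2) − 0.02·(5.76, 0.96, 32) = (2.7648, 0.4608, 2.56)
Step 3: at (2.7648, 0.4608, 2.56), ∇F = (5.5296, 0.9216, 25.6) → (2.7648, 0.4608, 2.56) − 0.02·(5.5296, 0.9216, 25.6) = (2.654208, 0.442368, 2.048)
Step 4: at (2.654208, 0.442368, 2.048), ∇F = (5.308416, 0.884736, 20.48) → (2.654208, 0.442368, 2.048) − 0.02·(5.308416, 0.884736, 20.48) = (2.54803968, 0.42467328, 1.6384)
∂F/∂z at (2.54803968, 0.42467328, 1.6384) = 16.384

16.384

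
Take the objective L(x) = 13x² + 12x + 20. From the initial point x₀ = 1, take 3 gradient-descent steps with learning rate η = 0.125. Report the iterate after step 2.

6.9375

L′(x) = 26x + 12
x₁ = 1 − 0.125·38 = -3.75
x₂ = -3.75 − 0.125·(-85.5) = 6.9375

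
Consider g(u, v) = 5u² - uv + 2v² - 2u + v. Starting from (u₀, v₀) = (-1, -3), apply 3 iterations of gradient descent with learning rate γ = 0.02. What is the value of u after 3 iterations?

-0.549848

∇g = (10u - v - 2, -u + 4v + 1)
(u₁, v₁) = (-1, -3) − 0.02·(-9, -10) = (-0.82, -2.8)
(u₂, v₂) = (-0.82, -2.8) − 0.02·(-7.4, -9.38) = (-0.672, -2.6124)
(u₃, v₃) = (-0.672, -2.6124) − 0.02·(-6.1076, -8.7776) = (-0.549848, -2.436848)
u = -0.549848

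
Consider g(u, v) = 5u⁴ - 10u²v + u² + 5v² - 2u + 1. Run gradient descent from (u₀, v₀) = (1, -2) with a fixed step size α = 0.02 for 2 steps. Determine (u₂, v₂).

(-0.0368, -1.112)

∇g = (20u³ - 20uv + 2u - 2, -10u² + 10v)
Step 1: at (1, -2), ∇g = (60, -30) → (1, -2) − 0.02·(60, -30) = (-0.2, -1.4)
Step 2: at (-0.2, -1.4), ∇g = (-8.16, -14.4) → (-0.2, -1.4) − 0.02·(-8.16, -14.4) = (-0.0368, -1.112)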